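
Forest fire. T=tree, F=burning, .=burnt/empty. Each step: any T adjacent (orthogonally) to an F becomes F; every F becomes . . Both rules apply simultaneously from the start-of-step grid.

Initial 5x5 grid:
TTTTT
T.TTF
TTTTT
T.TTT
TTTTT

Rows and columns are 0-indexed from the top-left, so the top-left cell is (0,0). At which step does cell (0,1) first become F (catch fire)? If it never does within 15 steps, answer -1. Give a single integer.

Step 1: cell (0,1)='T' (+3 fires, +1 burnt)
Step 2: cell (0,1)='T' (+4 fires, +3 burnt)
Step 3: cell (0,1)='T' (+4 fires, +4 burnt)
Step 4: cell (0,1)='F' (+4 fires, +4 burnt)
  -> target ignites at step 4
Step 5: cell (0,1)='.' (+3 fires, +4 burnt)
Step 6: cell (0,1)='.' (+3 fires, +3 burnt)
Step 7: cell (0,1)='.' (+1 fires, +3 burnt)
Step 8: cell (0,1)='.' (+0 fires, +1 burnt)
  fire out at step 8

4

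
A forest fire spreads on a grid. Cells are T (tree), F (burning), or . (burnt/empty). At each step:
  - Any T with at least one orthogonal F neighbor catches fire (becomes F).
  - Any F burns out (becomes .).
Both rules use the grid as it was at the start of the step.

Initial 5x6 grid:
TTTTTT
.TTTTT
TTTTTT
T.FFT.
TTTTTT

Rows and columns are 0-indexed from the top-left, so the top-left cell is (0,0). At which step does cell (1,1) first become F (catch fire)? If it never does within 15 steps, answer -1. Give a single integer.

Step 1: cell (1,1)='T' (+5 fires, +2 burnt)
Step 2: cell (1,1)='T' (+6 fires, +5 burnt)
Step 3: cell (1,1)='F' (+8 fires, +6 burnt)
  -> target ignites at step 3
Step 4: cell (1,1)='.' (+4 fires, +8 burnt)
Step 5: cell (1,1)='.' (+2 fires, +4 burnt)
Step 6: cell (1,1)='.' (+0 fires, +2 burnt)
  fire out at step 6

3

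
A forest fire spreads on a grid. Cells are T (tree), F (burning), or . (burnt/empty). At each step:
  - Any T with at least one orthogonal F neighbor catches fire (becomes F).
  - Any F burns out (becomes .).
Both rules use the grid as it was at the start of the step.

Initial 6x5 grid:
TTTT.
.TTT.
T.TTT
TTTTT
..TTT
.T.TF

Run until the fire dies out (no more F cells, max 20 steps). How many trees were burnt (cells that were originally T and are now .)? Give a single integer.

Step 1: +2 fires, +1 burnt (F count now 2)
Step 2: +2 fires, +2 burnt (F count now 2)
Step 3: +3 fires, +2 burnt (F count now 3)
Step 4: +2 fires, +3 burnt (F count now 2)
Step 5: +3 fires, +2 burnt (F count now 3)
Step 6: +3 fires, +3 burnt (F count now 3)
Step 7: +3 fires, +3 burnt (F count now 3)
Step 8: +1 fires, +3 burnt (F count now 1)
Step 9: +1 fires, +1 burnt (F count now 1)
Step 10: +0 fires, +1 burnt (F count now 0)
Fire out after step 10
Initially T: 21, now '.': 29
Total burnt (originally-T cells now '.'): 20

Answer: 20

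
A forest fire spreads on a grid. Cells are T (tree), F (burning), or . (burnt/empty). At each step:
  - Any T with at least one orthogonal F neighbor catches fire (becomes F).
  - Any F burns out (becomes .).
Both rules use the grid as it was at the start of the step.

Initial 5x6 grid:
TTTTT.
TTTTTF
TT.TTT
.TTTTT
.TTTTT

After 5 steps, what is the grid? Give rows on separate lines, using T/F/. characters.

Step 1: 2 trees catch fire, 1 burn out
  TTTTT.
  TTTTF.
  TT.TTF
  .TTTTT
  .TTTTT
Step 2: 4 trees catch fire, 2 burn out
  TTTTF.
  TTTF..
  TT.TF.
  .TTTTF
  .TTTTT
Step 3: 5 trees catch fire, 4 burn out
  TTTF..
  TTF...
  TT.F..
  .TTTF.
  .TTTTF
Step 4: 4 trees catch fire, 5 burn out
  TTF...
  TF....
  TT....
  .TTF..
  .TTTF.
Step 5: 5 trees catch fire, 4 burn out
  TF....
  F.....
  TF....
  .TF...
  .TTF..

TF....
F.....
TF....
.TF...
.TTF..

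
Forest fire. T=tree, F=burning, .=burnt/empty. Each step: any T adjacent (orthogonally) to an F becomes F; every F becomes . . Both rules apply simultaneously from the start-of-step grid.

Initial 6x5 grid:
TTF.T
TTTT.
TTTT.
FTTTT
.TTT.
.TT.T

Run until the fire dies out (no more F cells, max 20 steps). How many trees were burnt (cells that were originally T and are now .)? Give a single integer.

Answer: 19

Derivation:
Step 1: +4 fires, +2 burnt (F count now 4)
Step 2: +8 fires, +4 burnt (F count now 8)
Step 3: +4 fires, +8 burnt (F count now 4)
Step 4: +3 fires, +4 burnt (F count now 3)
Step 5: +0 fires, +3 burnt (F count now 0)
Fire out after step 5
Initially T: 21, now '.': 28
Total burnt (originally-T cells now '.'): 19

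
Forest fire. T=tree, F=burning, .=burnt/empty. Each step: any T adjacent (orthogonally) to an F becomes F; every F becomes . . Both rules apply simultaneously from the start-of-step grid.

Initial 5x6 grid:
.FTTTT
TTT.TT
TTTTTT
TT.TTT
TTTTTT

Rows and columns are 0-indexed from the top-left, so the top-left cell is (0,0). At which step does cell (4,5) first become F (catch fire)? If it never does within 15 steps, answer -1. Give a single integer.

Step 1: cell (4,5)='T' (+2 fires, +1 burnt)
Step 2: cell (4,5)='T' (+4 fires, +2 burnt)
Step 3: cell (4,5)='T' (+4 fires, +4 burnt)
Step 4: cell (4,5)='T' (+5 fires, +4 burnt)
Step 5: cell (4,5)='T' (+5 fires, +5 burnt)
Step 6: cell (4,5)='T' (+3 fires, +5 burnt)
Step 7: cell (4,5)='T' (+2 fires, +3 burnt)
Step 8: cell (4,5)='F' (+1 fires, +2 burnt)
  -> target ignites at step 8
Step 9: cell (4,5)='.' (+0 fires, +1 burnt)
  fire out at step 9

8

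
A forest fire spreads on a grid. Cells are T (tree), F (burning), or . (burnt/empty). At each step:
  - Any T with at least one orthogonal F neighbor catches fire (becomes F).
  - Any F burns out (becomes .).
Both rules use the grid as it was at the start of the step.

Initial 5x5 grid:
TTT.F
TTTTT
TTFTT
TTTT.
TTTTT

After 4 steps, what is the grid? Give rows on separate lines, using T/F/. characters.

Step 1: 5 trees catch fire, 2 burn out
  TTT..
  TTFTF
  TF.FT
  TTFT.
  TTTTT
Step 2: 8 trees catch fire, 5 burn out
  TTF..
  TF.F.
  F...F
  TF.F.
  TTFTT
Step 3: 5 trees catch fire, 8 burn out
  TF...
  F....
  .....
  F....
  TF.FT
Step 4: 3 trees catch fire, 5 burn out
  F....
  .....
  .....
  .....
  F...F

F....
.....
.....
.....
F...F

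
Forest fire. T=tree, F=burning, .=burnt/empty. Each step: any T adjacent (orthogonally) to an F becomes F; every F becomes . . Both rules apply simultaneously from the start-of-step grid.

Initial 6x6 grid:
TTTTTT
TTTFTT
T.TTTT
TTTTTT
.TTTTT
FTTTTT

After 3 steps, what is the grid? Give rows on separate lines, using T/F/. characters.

Step 1: 5 trees catch fire, 2 burn out
  TTTFTT
  TTF.FT
  T.TFTT
  TTTTTT
  .TTTTT
  .FTTTT
Step 2: 9 trees catch fire, 5 burn out
  TTF.FT
  TF...F
  T.F.FT
  TTTFTT
  .FTTTT
  ..FTTT
Step 3: 10 trees catch fire, 9 burn out
  TF...F
  F.....
  T....F
  TFF.FT
  ..FFTT
  ...FTT

TF...F
F.....
T....F
TFF.FT
..FFTT
...FTT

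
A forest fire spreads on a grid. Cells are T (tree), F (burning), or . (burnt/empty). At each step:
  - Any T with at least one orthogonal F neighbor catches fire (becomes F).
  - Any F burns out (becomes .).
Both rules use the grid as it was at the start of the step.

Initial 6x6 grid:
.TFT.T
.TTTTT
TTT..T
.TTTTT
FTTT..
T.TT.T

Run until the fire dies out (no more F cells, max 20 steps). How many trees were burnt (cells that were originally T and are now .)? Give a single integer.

Step 1: +5 fires, +2 burnt (F count now 5)
Step 2: +5 fires, +5 burnt (F count now 5)
Step 3: +5 fires, +5 burnt (F count now 5)
Step 4: +4 fires, +5 burnt (F count now 4)
Step 5: +3 fires, +4 burnt (F count now 3)
Step 6: +1 fires, +3 burnt (F count now 1)
Step 7: +0 fires, +1 burnt (F count now 0)
Fire out after step 7
Initially T: 24, now '.': 35
Total burnt (originally-T cells now '.'): 23

Answer: 23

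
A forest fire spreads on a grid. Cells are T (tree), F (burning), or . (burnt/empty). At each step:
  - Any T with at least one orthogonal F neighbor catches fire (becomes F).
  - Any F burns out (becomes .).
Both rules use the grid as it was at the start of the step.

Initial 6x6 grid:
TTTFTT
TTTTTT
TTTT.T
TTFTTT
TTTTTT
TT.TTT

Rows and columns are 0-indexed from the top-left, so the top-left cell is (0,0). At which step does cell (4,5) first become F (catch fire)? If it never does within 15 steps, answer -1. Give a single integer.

Step 1: cell (4,5)='T' (+7 fires, +2 burnt)
Step 2: cell (4,5)='T' (+10 fires, +7 burnt)
Step 3: cell (4,5)='T' (+9 fires, +10 burnt)
Step 4: cell (4,5)='F' (+5 fires, +9 burnt)
  -> target ignites at step 4
Step 5: cell (4,5)='.' (+1 fires, +5 burnt)
Step 6: cell (4,5)='.' (+0 fires, +1 burnt)
  fire out at step 6

4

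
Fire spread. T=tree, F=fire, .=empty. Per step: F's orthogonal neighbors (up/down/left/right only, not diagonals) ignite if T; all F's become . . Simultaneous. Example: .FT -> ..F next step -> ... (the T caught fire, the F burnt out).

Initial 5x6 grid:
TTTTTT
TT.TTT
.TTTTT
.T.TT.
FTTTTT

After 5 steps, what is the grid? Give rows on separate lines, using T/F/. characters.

Step 1: 1 trees catch fire, 1 burn out
  TTTTTT
  TT.TTT
  .TTTTT
  .T.TT.
  .FTTTT
Step 2: 2 trees catch fire, 1 burn out
  TTTTTT
  TT.TTT
  .TTTTT
  .F.TT.
  ..FTTT
Step 3: 2 trees catch fire, 2 burn out
  TTTTTT
  TT.TTT
  .FTTTT
  ...TT.
  ...FTT
Step 4: 4 trees catch fire, 2 burn out
  TTTTTT
  TF.TTT
  ..FTTT
  ...FT.
  ....FT
Step 5: 5 trees catch fire, 4 burn out
  TFTTTT
  F..TTT
  ...FTT
  ....F.
  .....F

TFTTTT
F..TTT
...FTT
....F.
.....F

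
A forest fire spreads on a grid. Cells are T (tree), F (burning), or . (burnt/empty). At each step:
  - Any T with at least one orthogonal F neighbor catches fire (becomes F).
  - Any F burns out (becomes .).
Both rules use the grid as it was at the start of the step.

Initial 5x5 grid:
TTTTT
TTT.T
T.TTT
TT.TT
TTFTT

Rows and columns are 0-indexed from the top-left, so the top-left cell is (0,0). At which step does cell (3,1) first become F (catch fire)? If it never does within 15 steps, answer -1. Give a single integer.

Step 1: cell (3,1)='T' (+2 fires, +1 burnt)
Step 2: cell (3,1)='F' (+4 fires, +2 burnt)
  -> target ignites at step 2
Step 3: cell (3,1)='.' (+3 fires, +4 burnt)
Step 4: cell (3,1)='.' (+3 fires, +3 burnt)
Step 5: cell (3,1)='.' (+3 fires, +3 burnt)
Step 6: cell (3,1)='.' (+4 fires, +3 burnt)
Step 7: cell (3,1)='.' (+2 fires, +4 burnt)
Step 8: cell (3,1)='.' (+0 fires, +2 burnt)
  fire out at step 8

2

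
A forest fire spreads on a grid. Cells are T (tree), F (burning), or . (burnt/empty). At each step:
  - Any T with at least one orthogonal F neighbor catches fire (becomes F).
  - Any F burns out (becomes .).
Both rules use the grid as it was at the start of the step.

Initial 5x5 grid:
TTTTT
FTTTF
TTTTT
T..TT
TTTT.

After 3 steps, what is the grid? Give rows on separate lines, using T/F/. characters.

Step 1: 6 trees catch fire, 2 burn out
  FTTTF
  .FTF.
  FTTTF
  T..TT
  TTTT.
Step 2: 7 trees catch fire, 6 burn out
  .FTF.
  ..F..
  .FTF.
  F..TF
  TTTT.
Step 3: 4 trees catch fire, 7 burn out
  ..F..
  .....
  ..F..
  ...F.
  FTTT.

..F..
.....
..F..
...F.
FTTT.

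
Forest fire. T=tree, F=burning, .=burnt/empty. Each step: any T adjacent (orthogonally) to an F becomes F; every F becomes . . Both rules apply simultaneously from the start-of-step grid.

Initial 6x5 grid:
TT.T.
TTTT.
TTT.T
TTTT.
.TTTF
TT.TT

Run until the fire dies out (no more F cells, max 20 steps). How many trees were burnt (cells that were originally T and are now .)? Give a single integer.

Step 1: +2 fires, +1 burnt (F count now 2)
Step 2: +3 fires, +2 burnt (F count now 3)
Step 3: +2 fires, +3 burnt (F count now 2)
Step 4: +3 fires, +2 burnt (F count now 3)
Step 5: +4 fires, +3 burnt (F count now 4)
Step 6: +3 fires, +4 burnt (F count now 3)
Step 7: +3 fires, +3 burnt (F count now 3)
Step 8: +1 fires, +3 burnt (F count now 1)
Step 9: +0 fires, +1 burnt (F count now 0)
Fire out after step 9
Initially T: 22, now '.': 29
Total burnt (originally-T cells now '.'): 21

Answer: 21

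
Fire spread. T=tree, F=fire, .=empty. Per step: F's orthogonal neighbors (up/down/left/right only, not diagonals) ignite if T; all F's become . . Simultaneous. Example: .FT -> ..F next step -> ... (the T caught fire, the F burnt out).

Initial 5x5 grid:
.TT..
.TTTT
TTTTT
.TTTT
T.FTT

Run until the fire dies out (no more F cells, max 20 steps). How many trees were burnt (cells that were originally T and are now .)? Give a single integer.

Answer: 17

Derivation:
Step 1: +2 fires, +1 burnt (F count now 2)
Step 2: +4 fires, +2 burnt (F count now 4)
Step 3: +4 fires, +4 burnt (F count now 4)
Step 4: +5 fires, +4 burnt (F count now 5)
Step 5: +2 fires, +5 burnt (F count now 2)
Step 6: +0 fires, +2 burnt (F count now 0)
Fire out after step 6
Initially T: 18, now '.': 24
Total burnt (originally-T cells now '.'): 17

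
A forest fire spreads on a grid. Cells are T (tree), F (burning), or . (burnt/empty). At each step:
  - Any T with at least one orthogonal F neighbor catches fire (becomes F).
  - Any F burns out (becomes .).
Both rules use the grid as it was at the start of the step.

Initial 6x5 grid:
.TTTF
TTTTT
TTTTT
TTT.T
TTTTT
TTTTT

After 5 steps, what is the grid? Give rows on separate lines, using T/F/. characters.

Step 1: 2 trees catch fire, 1 burn out
  .TTF.
  TTTTF
  TTTTT
  TTT.T
  TTTTT
  TTTTT
Step 2: 3 trees catch fire, 2 burn out
  .TF..
  TTTF.
  TTTTF
  TTT.T
  TTTTT
  TTTTT
Step 3: 4 trees catch fire, 3 burn out
  .F...
  TTF..
  TTTF.
  TTT.F
  TTTTT
  TTTTT
Step 4: 3 trees catch fire, 4 burn out
  .....
  TF...
  TTF..
  TTT..
  TTTTF
  TTTTT
Step 5: 5 trees catch fire, 3 burn out
  .....
  F....
  TF...
  TTF..
  TTTF.
  TTTTF

.....
F....
TF...
TTF..
TTTF.
TTTTF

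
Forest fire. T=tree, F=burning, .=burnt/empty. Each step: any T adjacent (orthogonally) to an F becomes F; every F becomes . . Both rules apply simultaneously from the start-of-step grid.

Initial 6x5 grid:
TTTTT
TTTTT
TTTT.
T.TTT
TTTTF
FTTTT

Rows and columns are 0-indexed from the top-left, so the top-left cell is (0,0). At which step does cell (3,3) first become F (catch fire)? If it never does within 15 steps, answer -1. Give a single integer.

Step 1: cell (3,3)='T' (+5 fires, +2 burnt)
Step 2: cell (3,3)='F' (+6 fires, +5 burnt)
  -> target ignites at step 2
Step 3: cell (3,3)='.' (+3 fires, +6 burnt)
Step 4: cell (3,3)='.' (+4 fires, +3 burnt)
Step 5: cell (3,3)='.' (+5 fires, +4 burnt)
Step 6: cell (3,3)='.' (+3 fires, +5 burnt)
Step 7: cell (3,3)='.' (+0 fires, +3 burnt)
  fire out at step 7

2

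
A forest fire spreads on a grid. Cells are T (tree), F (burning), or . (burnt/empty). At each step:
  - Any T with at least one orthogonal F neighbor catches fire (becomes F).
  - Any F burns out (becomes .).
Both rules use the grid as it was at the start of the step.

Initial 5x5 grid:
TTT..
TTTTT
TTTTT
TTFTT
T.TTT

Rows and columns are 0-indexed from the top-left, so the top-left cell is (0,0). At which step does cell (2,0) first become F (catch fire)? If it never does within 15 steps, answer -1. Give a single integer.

Step 1: cell (2,0)='T' (+4 fires, +1 burnt)
Step 2: cell (2,0)='T' (+6 fires, +4 burnt)
Step 3: cell (2,0)='F' (+7 fires, +6 burnt)
  -> target ignites at step 3
Step 4: cell (2,0)='.' (+3 fires, +7 burnt)
Step 5: cell (2,0)='.' (+1 fires, +3 burnt)
Step 6: cell (2,0)='.' (+0 fires, +1 burnt)
  fire out at step 6

3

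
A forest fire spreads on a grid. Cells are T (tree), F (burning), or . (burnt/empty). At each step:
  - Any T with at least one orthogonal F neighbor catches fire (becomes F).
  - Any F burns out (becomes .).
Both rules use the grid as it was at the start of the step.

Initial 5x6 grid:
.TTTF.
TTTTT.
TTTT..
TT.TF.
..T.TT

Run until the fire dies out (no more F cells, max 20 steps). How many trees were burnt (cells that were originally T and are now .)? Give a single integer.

Answer: 17

Derivation:
Step 1: +4 fires, +2 burnt (F count now 4)
Step 2: +4 fires, +4 burnt (F count now 4)
Step 3: +3 fires, +4 burnt (F count now 3)
Step 4: +2 fires, +3 burnt (F count now 2)
Step 5: +3 fires, +2 burnt (F count now 3)
Step 6: +1 fires, +3 burnt (F count now 1)
Step 7: +0 fires, +1 burnt (F count now 0)
Fire out after step 7
Initially T: 18, now '.': 29
Total burnt (originally-T cells now '.'): 17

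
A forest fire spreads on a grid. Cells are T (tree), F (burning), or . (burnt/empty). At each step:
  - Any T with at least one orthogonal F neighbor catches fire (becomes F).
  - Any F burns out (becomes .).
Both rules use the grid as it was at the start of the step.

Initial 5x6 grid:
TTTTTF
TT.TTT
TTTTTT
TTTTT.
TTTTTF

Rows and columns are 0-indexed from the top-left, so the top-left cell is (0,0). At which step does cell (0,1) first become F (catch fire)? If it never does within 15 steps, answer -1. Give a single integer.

Step 1: cell (0,1)='T' (+3 fires, +2 burnt)
Step 2: cell (0,1)='T' (+5 fires, +3 burnt)
Step 3: cell (0,1)='T' (+5 fires, +5 burnt)
Step 4: cell (0,1)='F' (+4 fires, +5 burnt)
  -> target ignites at step 4
Step 5: cell (0,1)='.' (+5 fires, +4 burnt)
Step 6: cell (0,1)='.' (+3 fires, +5 burnt)
Step 7: cell (0,1)='.' (+1 fires, +3 burnt)
Step 8: cell (0,1)='.' (+0 fires, +1 burnt)
  fire out at step 8

4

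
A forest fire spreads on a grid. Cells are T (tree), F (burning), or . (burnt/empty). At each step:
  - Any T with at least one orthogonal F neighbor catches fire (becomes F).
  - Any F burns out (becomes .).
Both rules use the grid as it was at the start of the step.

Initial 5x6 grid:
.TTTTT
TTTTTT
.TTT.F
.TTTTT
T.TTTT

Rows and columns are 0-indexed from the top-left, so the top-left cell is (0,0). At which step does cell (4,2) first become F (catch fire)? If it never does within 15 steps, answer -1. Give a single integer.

Step 1: cell (4,2)='T' (+2 fires, +1 burnt)
Step 2: cell (4,2)='T' (+4 fires, +2 burnt)
Step 3: cell (4,2)='T' (+4 fires, +4 burnt)
Step 4: cell (4,2)='T' (+5 fires, +4 burnt)
Step 5: cell (4,2)='F' (+5 fires, +5 burnt)
  -> target ignites at step 5
Step 6: cell (4,2)='.' (+3 fires, +5 burnt)
Step 7: cell (4,2)='.' (+0 fires, +3 burnt)
  fire out at step 7

5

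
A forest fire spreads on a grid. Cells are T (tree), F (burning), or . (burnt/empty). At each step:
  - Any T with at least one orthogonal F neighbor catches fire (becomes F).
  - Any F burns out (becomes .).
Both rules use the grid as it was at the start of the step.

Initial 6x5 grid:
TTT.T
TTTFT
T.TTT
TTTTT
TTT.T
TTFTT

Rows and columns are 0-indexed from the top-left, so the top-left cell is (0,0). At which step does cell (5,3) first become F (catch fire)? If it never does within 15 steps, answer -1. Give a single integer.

Step 1: cell (5,3)='F' (+6 fires, +2 burnt)
  -> target ignites at step 1
Step 2: cell (5,3)='.' (+10 fires, +6 burnt)
Step 3: cell (5,3)='.' (+6 fires, +10 burnt)
Step 4: cell (5,3)='.' (+3 fires, +6 burnt)
Step 5: cell (5,3)='.' (+0 fires, +3 burnt)
  fire out at step 5

1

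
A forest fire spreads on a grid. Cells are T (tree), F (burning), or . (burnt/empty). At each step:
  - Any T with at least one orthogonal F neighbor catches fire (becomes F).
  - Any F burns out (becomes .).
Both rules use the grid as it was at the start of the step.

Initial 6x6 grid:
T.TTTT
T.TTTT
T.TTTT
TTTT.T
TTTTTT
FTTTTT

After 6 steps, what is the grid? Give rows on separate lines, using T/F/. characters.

Step 1: 2 trees catch fire, 1 burn out
  T.TTTT
  T.TTTT
  T.TTTT
  TTTT.T
  FTTTTT
  .FTTTT
Step 2: 3 trees catch fire, 2 burn out
  T.TTTT
  T.TTTT
  T.TTTT
  FTTT.T
  .FTTTT
  ..FTTT
Step 3: 4 trees catch fire, 3 burn out
  T.TTTT
  T.TTTT
  F.TTTT
  .FTT.T
  ..FTTT
  ...FTT
Step 4: 4 trees catch fire, 4 burn out
  T.TTTT
  F.TTTT
  ..TTTT
  ..FT.T
  ...FTT
  ....FT
Step 5: 5 trees catch fire, 4 burn out
  F.TTTT
  ..TTTT
  ..FTTT
  ...F.T
  ....FT
  .....F
Step 6: 3 trees catch fire, 5 burn out
  ..TTTT
  ..FTTT
  ...FTT
  .....T
  .....F
  ......

..TTTT
..FTTT
...FTT
.....T
.....F
......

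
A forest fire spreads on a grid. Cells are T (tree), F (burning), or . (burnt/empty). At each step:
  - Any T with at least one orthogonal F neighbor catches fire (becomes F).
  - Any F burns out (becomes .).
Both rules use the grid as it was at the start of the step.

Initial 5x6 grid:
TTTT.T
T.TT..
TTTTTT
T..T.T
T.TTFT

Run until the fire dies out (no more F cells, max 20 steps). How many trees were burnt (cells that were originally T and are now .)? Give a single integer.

Step 1: +2 fires, +1 burnt (F count now 2)
Step 2: +3 fires, +2 burnt (F count now 3)
Step 3: +2 fires, +3 burnt (F count now 2)
Step 4: +3 fires, +2 burnt (F count now 3)
Step 5: +3 fires, +3 burnt (F count now 3)
Step 6: +2 fires, +3 burnt (F count now 2)
Step 7: +3 fires, +2 burnt (F count now 3)
Step 8: +2 fires, +3 burnt (F count now 2)
Step 9: +0 fires, +2 burnt (F count now 0)
Fire out after step 9
Initially T: 21, now '.': 29
Total burnt (originally-T cells now '.'): 20

Answer: 20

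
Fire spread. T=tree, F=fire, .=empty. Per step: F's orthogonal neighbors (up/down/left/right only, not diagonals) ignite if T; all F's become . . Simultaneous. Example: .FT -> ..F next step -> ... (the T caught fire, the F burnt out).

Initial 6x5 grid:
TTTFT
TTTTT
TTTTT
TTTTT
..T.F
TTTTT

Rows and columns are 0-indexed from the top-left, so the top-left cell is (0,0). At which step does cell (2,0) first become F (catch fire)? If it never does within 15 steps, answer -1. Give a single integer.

Step 1: cell (2,0)='T' (+5 fires, +2 burnt)
Step 2: cell (2,0)='T' (+7 fires, +5 burnt)
Step 3: cell (2,0)='T' (+5 fires, +7 burnt)
Step 4: cell (2,0)='T' (+5 fires, +5 burnt)
Step 5: cell (2,0)='F' (+3 fires, +5 burnt)
  -> target ignites at step 5
Step 6: cell (2,0)='.' (+0 fires, +3 burnt)
  fire out at step 6

5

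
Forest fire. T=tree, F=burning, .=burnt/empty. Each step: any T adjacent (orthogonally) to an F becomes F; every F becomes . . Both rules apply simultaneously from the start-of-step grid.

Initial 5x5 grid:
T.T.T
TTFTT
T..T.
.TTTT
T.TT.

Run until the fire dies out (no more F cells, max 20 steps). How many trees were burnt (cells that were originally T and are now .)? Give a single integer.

Step 1: +3 fires, +1 burnt (F count now 3)
Step 2: +3 fires, +3 burnt (F count now 3)
Step 3: +4 fires, +3 burnt (F count now 4)
Step 4: +3 fires, +4 burnt (F count now 3)
Step 5: +2 fires, +3 burnt (F count now 2)
Step 6: +0 fires, +2 burnt (F count now 0)
Fire out after step 6
Initially T: 16, now '.': 24
Total burnt (originally-T cells now '.'): 15

Answer: 15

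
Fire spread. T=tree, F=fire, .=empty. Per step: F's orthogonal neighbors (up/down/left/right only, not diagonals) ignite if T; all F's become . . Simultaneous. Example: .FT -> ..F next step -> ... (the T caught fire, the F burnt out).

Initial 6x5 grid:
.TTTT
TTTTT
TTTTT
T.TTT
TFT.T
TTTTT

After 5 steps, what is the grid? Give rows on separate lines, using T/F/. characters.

Step 1: 3 trees catch fire, 1 burn out
  .TTTT
  TTTTT
  TTTTT
  T.TTT
  F.F.T
  TFTTT
Step 2: 4 trees catch fire, 3 burn out
  .TTTT
  TTTTT
  TTTTT
  F.FTT
  ....T
  F.FTT
Step 3: 4 trees catch fire, 4 burn out
  .TTTT
  TTTTT
  FTFTT
  ...FT
  ....T
  ...FT
Step 4: 6 trees catch fire, 4 burn out
  .TTTT
  FTFTT
  .F.FT
  ....F
  ....T
  ....F
Step 5: 5 trees catch fire, 6 burn out
  .TFTT
  .F.FT
  ....F
  .....
  ....F
  .....

.TFTT
.F.FT
....F
.....
....F
.....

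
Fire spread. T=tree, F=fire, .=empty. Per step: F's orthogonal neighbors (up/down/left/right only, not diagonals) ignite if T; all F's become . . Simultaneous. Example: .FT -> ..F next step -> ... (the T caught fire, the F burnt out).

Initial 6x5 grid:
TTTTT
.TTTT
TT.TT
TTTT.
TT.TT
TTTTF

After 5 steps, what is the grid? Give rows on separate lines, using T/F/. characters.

Step 1: 2 trees catch fire, 1 burn out
  TTTTT
  .TTTT
  TT.TT
  TTTT.
  TT.TF
  TTTF.
Step 2: 2 trees catch fire, 2 burn out
  TTTTT
  .TTTT
  TT.TT
  TTTT.
  TT.F.
  TTF..
Step 3: 2 trees catch fire, 2 burn out
  TTTTT
  .TTTT
  TT.TT
  TTTF.
  TT...
  TF...
Step 4: 4 trees catch fire, 2 burn out
  TTTTT
  .TTTT
  TT.FT
  TTF..
  TF...
  F....
Step 5: 4 trees catch fire, 4 burn out
  TTTTT
  .TTFT
  TT..F
  TF...
  F....
  .....

TTTTT
.TTFT
TT..F
TF...
F....
.....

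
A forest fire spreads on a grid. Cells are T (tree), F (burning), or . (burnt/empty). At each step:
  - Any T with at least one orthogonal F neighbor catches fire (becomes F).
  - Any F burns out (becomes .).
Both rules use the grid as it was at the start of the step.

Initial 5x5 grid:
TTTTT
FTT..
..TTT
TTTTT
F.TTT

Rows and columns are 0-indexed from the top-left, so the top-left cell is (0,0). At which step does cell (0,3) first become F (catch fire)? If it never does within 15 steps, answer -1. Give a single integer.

Step 1: cell (0,3)='T' (+3 fires, +2 burnt)
Step 2: cell (0,3)='T' (+3 fires, +3 burnt)
Step 3: cell (0,3)='T' (+3 fires, +3 burnt)
Step 4: cell (0,3)='F' (+4 fires, +3 burnt)
  -> target ignites at step 4
Step 5: cell (0,3)='.' (+4 fires, +4 burnt)
Step 6: cell (0,3)='.' (+1 fires, +4 burnt)
Step 7: cell (0,3)='.' (+0 fires, +1 burnt)
  fire out at step 7

4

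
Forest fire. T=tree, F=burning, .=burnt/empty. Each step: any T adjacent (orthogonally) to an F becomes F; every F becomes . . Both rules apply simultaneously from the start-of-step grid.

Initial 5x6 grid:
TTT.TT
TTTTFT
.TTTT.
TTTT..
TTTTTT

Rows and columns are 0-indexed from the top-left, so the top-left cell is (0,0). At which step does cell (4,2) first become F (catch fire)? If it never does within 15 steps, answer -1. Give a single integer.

Step 1: cell (4,2)='T' (+4 fires, +1 burnt)
Step 2: cell (4,2)='T' (+3 fires, +4 burnt)
Step 3: cell (4,2)='T' (+4 fires, +3 burnt)
Step 4: cell (4,2)='T' (+5 fires, +4 burnt)
Step 5: cell (4,2)='F' (+4 fires, +5 burnt)
  -> target ignites at step 5
Step 6: cell (4,2)='.' (+3 fires, +4 burnt)
Step 7: cell (4,2)='.' (+1 fires, +3 burnt)
Step 8: cell (4,2)='.' (+0 fires, +1 burnt)
  fire out at step 8

5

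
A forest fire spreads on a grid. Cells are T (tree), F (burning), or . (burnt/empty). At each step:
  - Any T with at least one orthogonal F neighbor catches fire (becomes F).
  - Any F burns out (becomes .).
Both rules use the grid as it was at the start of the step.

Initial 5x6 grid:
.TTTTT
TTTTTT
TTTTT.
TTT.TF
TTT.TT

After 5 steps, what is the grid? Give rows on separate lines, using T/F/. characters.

Step 1: 2 trees catch fire, 1 burn out
  .TTTTT
  TTTTTT
  TTTTT.
  TTT.F.
  TTT.TF
Step 2: 2 trees catch fire, 2 burn out
  .TTTTT
  TTTTTT
  TTTTF.
  TTT...
  TTT.F.
Step 3: 2 trees catch fire, 2 burn out
  .TTTTT
  TTTTFT
  TTTF..
  TTT...
  TTT...
Step 4: 4 trees catch fire, 2 burn out
  .TTTFT
  TTTF.F
  TTF...
  TTT...
  TTT...
Step 5: 5 trees catch fire, 4 burn out
  .TTF.F
  TTF...
  TF....
  TTF...
  TTT...

.TTF.F
TTF...
TF....
TTF...
TTT...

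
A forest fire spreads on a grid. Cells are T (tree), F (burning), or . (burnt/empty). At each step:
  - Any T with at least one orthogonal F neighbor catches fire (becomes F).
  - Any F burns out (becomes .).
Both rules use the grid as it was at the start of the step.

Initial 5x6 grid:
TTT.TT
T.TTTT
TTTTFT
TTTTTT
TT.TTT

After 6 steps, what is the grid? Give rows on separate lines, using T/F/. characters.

Step 1: 4 trees catch fire, 1 burn out
  TTT.TT
  T.TTFT
  TTTF.F
  TTTTFT
  TT.TTT
Step 2: 7 trees catch fire, 4 burn out
  TTT.FT
  T.TF.F
  TTF...
  TTTF.F
  TT.TFT
Step 3: 6 trees catch fire, 7 burn out
  TTT..F
  T.F...
  TF....
  TTF...
  TT.F.F
Step 4: 3 trees catch fire, 6 burn out
  TTF...
  T.....
  F.....
  TF....
  TT....
Step 5: 4 trees catch fire, 3 burn out
  TF....
  F.....
  ......
  F.....
  TF....
Step 6: 2 trees catch fire, 4 burn out
  F.....
  ......
  ......
  ......
  F.....

F.....
......
......
......
F.....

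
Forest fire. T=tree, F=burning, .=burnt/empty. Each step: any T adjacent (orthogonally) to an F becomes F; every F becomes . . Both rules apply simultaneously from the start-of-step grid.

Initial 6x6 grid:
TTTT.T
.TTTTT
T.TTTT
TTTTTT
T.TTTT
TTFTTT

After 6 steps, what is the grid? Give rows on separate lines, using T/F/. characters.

Step 1: 3 trees catch fire, 1 burn out
  TTTT.T
  .TTTTT
  T.TTTT
  TTTTTT
  T.FTTT
  TF.FTT
Step 2: 4 trees catch fire, 3 burn out
  TTTT.T
  .TTTTT
  T.TTTT
  TTFTTT
  T..FTT
  F...FT
Step 3: 6 trees catch fire, 4 burn out
  TTTT.T
  .TTTTT
  T.FTTT
  TF.FTT
  F...FT
  .....F
Step 4: 5 trees catch fire, 6 burn out
  TTTT.T
  .TFTTT
  T..FTT
  F...FT
  .....F
  ......
Step 5: 6 trees catch fire, 5 burn out
  TTFT.T
  .F.FTT
  F...FT
  .....F
  ......
  ......
Step 6: 4 trees catch fire, 6 burn out
  TF.F.T
  ....FT
  .....F
  ......
  ......
  ......

TF.F.T
....FT
.....F
......
......
......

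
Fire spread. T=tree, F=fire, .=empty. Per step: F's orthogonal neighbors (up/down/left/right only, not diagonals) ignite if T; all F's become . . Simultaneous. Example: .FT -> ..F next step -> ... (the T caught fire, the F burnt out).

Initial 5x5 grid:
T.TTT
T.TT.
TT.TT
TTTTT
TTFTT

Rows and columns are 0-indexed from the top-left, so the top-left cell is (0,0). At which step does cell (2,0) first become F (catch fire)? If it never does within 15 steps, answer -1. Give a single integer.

Step 1: cell (2,0)='T' (+3 fires, +1 burnt)
Step 2: cell (2,0)='T' (+4 fires, +3 burnt)
Step 3: cell (2,0)='T' (+4 fires, +4 burnt)
Step 4: cell (2,0)='F' (+3 fires, +4 burnt)
  -> target ignites at step 4
Step 5: cell (2,0)='.' (+3 fires, +3 burnt)
Step 6: cell (2,0)='.' (+3 fires, +3 burnt)
Step 7: cell (2,0)='.' (+0 fires, +3 burnt)
  fire out at step 7

4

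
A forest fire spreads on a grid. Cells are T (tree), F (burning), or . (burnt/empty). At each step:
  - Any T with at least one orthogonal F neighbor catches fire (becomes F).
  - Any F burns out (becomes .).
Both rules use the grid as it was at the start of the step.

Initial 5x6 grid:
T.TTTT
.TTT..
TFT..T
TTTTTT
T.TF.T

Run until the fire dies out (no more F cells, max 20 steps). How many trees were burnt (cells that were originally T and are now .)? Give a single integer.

Step 1: +6 fires, +2 burnt (F count now 6)
Step 2: +4 fires, +6 burnt (F count now 4)
Step 3: +4 fires, +4 burnt (F count now 4)
Step 4: +3 fires, +4 burnt (F count now 3)
Step 5: +1 fires, +3 burnt (F count now 1)
Step 6: +1 fires, +1 burnt (F count now 1)
Step 7: +0 fires, +1 burnt (F count now 0)
Fire out after step 7
Initially T: 20, now '.': 29
Total burnt (originally-T cells now '.'): 19

Answer: 19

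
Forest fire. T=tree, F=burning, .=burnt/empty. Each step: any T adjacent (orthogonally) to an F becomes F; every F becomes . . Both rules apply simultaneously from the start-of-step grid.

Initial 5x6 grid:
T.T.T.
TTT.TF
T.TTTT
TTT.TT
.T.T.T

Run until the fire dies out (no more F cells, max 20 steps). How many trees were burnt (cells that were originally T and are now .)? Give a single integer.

Answer: 19

Derivation:
Step 1: +2 fires, +1 burnt (F count now 2)
Step 2: +3 fires, +2 burnt (F count now 3)
Step 3: +3 fires, +3 burnt (F count now 3)
Step 4: +1 fires, +3 burnt (F count now 1)
Step 5: +2 fires, +1 burnt (F count now 2)
Step 6: +3 fires, +2 burnt (F count now 3)
Step 7: +3 fires, +3 burnt (F count now 3)
Step 8: +2 fires, +3 burnt (F count now 2)
Step 9: +0 fires, +2 burnt (F count now 0)
Fire out after step 9
Initially T: 20, now '.': 29
Total burnt (originally-T cells now '.'): 19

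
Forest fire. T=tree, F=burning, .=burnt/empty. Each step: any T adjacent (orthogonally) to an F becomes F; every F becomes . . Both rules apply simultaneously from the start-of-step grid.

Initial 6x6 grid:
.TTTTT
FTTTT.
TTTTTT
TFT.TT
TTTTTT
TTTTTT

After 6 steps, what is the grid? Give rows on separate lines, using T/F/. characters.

Step 1: 6 trees catch fire, 2 burn out
  .TTTTT
  .FTTT.
  FFTTTT
  F.F.TT
  TFTTTT
  TTTTTT
Step 2: 6 trees catch fire, 6 burn out
  .FTTTT
  ..FTT.
  ..FTTT
  ....TT
  F.FTTT
  TFTTTT
Step 3: 6 trees catch fire, 6 burn out
  ..FTTT
  ...FT.
  ...FTT
  ....TT
  ...FTT
  F.FTTT
Step 4: 5 trees catch fire, 6 burn out
  ...FTT
  ....F.
  ....FT
  ....TT
  ....FT
  ...FTT
Step 5: 5 trees catch fire, 5 burn out
  ....FT
  ......
  .....F
  ....FT
  .....F
  ....FT
Step 6: 3 trees catch fire, 5 burn out
  .....F
  ......
  ......
  .....F
  ......
  .....F

.....F
......
......
.....F
......
.....F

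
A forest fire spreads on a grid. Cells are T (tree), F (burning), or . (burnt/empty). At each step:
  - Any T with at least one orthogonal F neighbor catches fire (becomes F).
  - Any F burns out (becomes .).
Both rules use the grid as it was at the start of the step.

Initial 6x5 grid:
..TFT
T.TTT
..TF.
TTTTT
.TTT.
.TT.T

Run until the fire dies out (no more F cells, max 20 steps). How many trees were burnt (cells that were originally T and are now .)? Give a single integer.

Answer: 16

Derivation:
Step 1: +5 fires, +2 burnt (F count now 5)
Step 2: +5 fires, +5 burnt (F count now 5)
Step 3: +2 fires, +5 burnt (F count now 2)
Step 4: +3 fires, +2 burnt (F count now 3)
Step 5: +1 fires, +3 burnt (F count now 1)
Step 6: +0 fires, +1 burnt (F count now 0)
Fire out after step 6
Initially T: 18, now '.': 28
Total burnt (originally-T cells now '.'): 16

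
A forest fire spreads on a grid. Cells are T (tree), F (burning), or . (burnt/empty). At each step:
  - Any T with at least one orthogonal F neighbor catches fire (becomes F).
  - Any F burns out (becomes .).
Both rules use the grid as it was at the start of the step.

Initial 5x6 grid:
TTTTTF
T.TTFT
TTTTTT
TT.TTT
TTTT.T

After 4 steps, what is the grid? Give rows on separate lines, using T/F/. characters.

Step 1: 4 trees catch fire, 2 burn out
  TTTTF.
  T.TF.F
  TTTTFT
  TT.TTT
  TTTT.T
Step 2: 5 trees catch fire, 4 burn out
  TTTF..
  T.F...
  TTTF.F
  TT.TFT
  TTTT.T
Step 3: 4 trees catch fire, 5 burn out
  TTF...
  T.....
  TTF...
  TT.F.F
  TTTT.T
Step 4: 4 trees catch fire, 4 burn out
  TF....
  T.....
  TF....
  TT....
  TTTF.F

TF....
T.....
TF....
TT....
TTTF.F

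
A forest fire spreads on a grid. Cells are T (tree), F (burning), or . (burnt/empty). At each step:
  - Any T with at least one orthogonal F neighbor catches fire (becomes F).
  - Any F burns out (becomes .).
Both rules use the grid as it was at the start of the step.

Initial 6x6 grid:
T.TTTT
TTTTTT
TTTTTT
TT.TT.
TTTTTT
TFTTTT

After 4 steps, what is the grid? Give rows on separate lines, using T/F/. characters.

Step 1: 3 trees catch fire, 1 burn out
  T.TTTT
  TTTTTT
  TTTTTT
  TT.TT.
  TFTTTT
  F.FTTT
Step 2: 4 trees catch fire, 3 burn out
  T.TTTT
  TTTTTT
  TTTTTT
  TF.TT.
  F.FTTT
  ...FTT
Step 3: 4 trees catch fire, 4 burn out
  T.TTTT
  TTTTTT
  TFTTTT
  F..TT.
  ...FTT
  ....FT
Step 4: 6 trees catch fire, 4 burn out
  T.TTTT
  TFTTTT
  F.FTTT
  ...FT.
  ....FT
  .....F

T.TTTT
TFTTTT
F.FTTT
...FT.
....FT
.....F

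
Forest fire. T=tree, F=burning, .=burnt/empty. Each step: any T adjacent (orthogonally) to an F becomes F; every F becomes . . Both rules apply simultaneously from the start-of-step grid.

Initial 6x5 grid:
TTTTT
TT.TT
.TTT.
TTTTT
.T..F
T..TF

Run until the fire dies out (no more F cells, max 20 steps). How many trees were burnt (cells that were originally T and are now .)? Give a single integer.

Step 1: +2 fires, +2 burnt (F count now 2)
Step 2: +1 fires, +2 burnt (F count now 1)
Step 3: +2 fires, +1 burnt (F count now 2)
Step 4: +3 fires, +2 burnt (F count now 3)
Step 5: +5 fires, +3 burnt (F count now 5)
Step 6: +3 fires, +5 burnt (F count now 3)
Step 7: +2 fires, +3 burnt (F count now 2)
Step 8: +1 fires, +2 burnt (F count now 1)
Step 9: +0 fires, +1 burnt (F count now 0)
Fire out after step 9
Initially T: 20, now '.': 29
Total burnt (originally-T cells now '.'): 19

Answer: 19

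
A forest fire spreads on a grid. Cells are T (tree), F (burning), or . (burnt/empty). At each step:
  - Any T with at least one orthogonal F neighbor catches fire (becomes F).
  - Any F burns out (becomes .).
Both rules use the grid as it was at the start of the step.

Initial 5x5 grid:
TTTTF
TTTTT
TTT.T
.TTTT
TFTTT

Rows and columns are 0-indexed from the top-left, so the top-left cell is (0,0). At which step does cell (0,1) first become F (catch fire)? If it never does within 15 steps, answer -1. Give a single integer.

Step 1: cell (0,1)='T' (+5 fires, +2 burnt)
Step 2: cell (0,1)='T' (+6 fires, +5 burnt)
Step 3: cell (0,1)='F' (+8 fires, +6 burnt)
  -> target ignites at step 3
Step 4: cell (0,1)='.' (+2 fires, +8 burnt)
Step 5: cell (0,1)='.' (+0 fires, +2 burnt)
  fire out at step 5

3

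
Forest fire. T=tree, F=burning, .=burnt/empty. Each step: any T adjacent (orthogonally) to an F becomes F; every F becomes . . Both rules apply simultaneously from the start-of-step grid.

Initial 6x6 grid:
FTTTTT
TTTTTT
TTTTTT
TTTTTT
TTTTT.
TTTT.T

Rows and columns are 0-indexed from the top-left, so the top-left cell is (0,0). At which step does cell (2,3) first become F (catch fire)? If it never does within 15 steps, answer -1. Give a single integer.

Step 1: cell (2,3)='T' (+2 fires, +1 burnt)
Step 2: cell (2,3)='T' (+3 fires, +2 burnt)
Step 3: cell (2,3)='T' (+4 fires, +3 burnt)
Step 4: cell (2,3)='T' (+5 fires, +4 burnt)
Step 5: cell (2,3)='F' (+6 fires, +5 burnt)
  -> target ignites at step 5
Step 6: cell (2,3)='.' (+5 fires, +6 burnt)
Step 7: cell (2,3)='.' (+4 fires, +5 burnt)
Step 8: cell (2,3)='.' (+3 fires, +4 burnt)
Step 9: cell (2,3)='.' (+0 fires, +3 burnt)
  fire out at step 9

5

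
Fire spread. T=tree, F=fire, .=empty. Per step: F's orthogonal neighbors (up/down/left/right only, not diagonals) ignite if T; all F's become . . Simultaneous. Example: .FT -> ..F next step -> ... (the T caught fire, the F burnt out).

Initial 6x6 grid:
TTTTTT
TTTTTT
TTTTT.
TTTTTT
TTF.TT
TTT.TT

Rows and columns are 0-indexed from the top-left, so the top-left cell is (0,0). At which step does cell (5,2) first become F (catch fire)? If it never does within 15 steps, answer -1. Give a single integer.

Step 1: cell (5,2)='F' (+3 fires, +1 burnt)
  -> target ignites at step 1
Step 2: cell (5,2)='.' (+5 fires, +3 burnt)
Step 3: cell (5,2)='.' (+6 fires, +5 burnt)
Step 4: cell (5,2)='.' (+7 fires, +6 burnt)
Step 5: cell (5,2)='.' (+6 fires, +7 burnt)
Step 6: cell (5,2)='.' (+4 fires, +6 burnt)
Step 7: cell (5,2)='.' (+1 fires, +4 burnt)
Step 8: cell (5,2)='.' (+0 fires, +1 burnt)
  fire out at step 8

1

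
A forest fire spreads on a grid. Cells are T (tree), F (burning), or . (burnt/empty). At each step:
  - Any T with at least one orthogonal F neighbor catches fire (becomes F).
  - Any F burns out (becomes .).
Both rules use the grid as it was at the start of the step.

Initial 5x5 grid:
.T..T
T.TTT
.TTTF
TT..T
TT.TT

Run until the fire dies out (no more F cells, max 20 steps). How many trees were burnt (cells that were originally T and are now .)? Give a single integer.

Step 1: +3 fires, +1 burnt (F count now 3)
Step 2: +4 fires, +3 burnt (F count now 4)
Step 3: +3 fires, +4 burnt (F count now 3)
Step 4: +1 fires, +3 burnt (F count now 1)
Step 5: +2 fires, +1 burnt (F count now 2)
Step 6: +1 fires, +2 burnt (F count now 1)
Step 7: +0 fires, +1 burnt (F count now 0)
Fire out after step 7
Initially T: 16, now '.': 23
Total burnt (originally-T cells now '.'): 14

Answer: 14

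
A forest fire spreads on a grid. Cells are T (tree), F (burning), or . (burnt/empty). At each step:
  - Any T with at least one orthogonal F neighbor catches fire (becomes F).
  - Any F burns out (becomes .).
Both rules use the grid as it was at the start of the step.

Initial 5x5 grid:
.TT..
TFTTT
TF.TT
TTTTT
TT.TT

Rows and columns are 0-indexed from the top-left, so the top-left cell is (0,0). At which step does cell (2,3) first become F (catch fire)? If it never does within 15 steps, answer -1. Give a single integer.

Step 1: cell (2,3)='T' (+5 fires, +2 burnt)
Step 2: cell (2,3)='T' (+5 fires, +5 burnt)
Step 3: cell (2,3)='F' (+4 fires, +5 burnt)
  -> target ignites at step 3
Step 4: cell (2,3)='.' (+3 fires, +4 burnt)
Step 5: cell (2,3)='.' (+1 fires, +3 burnt)
Step 6: cell (2,3)='.' (+0 fires, +1 burnt)
  fire out at step 6

3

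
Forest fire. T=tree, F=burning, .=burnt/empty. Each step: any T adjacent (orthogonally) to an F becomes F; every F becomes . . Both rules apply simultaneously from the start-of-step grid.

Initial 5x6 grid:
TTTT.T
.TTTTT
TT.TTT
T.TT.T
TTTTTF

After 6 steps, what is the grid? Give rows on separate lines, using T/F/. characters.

Step 1: 2 trees catch fire, 1 burn out
  TTTT.T
  .TTTTT
  TT.TTT
  T.TT.F
  TTTTF.
Step 2: 2 trees catch fire, 2 burn out
  TTTT.T
  .TTTTT
  TT.TTF
  T.TT..
  TTTF..
Step 3: 4 trees catch fire, 2 burn out
  TTTT.T
  .TTTTF
  TT.TF.
  T.TF..
  TTF...
Step 4: 5 trees catch fire, 4 burn out
  TTTT.F
  .TTTF.
  TT.F..
  T.F...
  TF....
Step 5: 2 trees catch fire, 5 burn out
  TTTT..
  .TTF..
  TT....
  T.....
  F.....
Step 6: 3 trees catch fire, 2 burn out
  TTTF..
  .TF...
  TT....
  F.....
  ......

TTTF..
.TF...
TT....
F.....
......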